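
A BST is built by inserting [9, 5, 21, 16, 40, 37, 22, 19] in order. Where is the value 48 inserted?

Starting tree (level order): [9, 5, 21, None, None, 16, 40, None, 19, 37, None, None, None, 22]
Insertion path: 9 -> 21 -> 40
Result: insert 48 as right child of 40
Final tree (level order): [9, 5, 21, None, None, 16, 40, None, 19, 37, 48, None, None, 22]


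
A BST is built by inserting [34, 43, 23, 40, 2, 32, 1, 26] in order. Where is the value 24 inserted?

Starting tree (level order): [34, 23, 43, 2, 32, 40, None, 1, None, 26]
Insertion path: 34 -> 23 -> 32 -> 26
Result: insert 24 as left child of 26
Final tree (level order): [34, 23, 43, 2, 32, 40, None, 1, None, 26, None, None, None, None, None, 24]


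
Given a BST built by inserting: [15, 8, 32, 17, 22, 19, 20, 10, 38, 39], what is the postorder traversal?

Tree insertion order: [15, 8, 32, 17, 22, 19, 20, 10, 38, 39]
Tree (level-order array): [15, 8, 32, None, 10, 17, 38, None, None, None, 22, None, 39, 19, None, None, None, None, 20]
Postorder traversal: [10, 8, 20, 19, 22, 17, 39, 38, 32, 15]


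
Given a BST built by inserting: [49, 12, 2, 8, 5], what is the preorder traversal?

Tree insertion order: [49, 12, 2, 8, 5]
Tree (level-order array): [49, 12, None, 2, None, None, 8, 5]
Preorder traversal: [49, 12, 2, 8, 5]


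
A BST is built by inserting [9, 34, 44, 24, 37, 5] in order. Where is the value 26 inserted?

Starting tree (level order): [9, 5, 34, None, None, 24, 44, None, None, 37]
Insertion path: 9 -> 34 -> 24
Result: insert 26 as right child of 24
Final tree (level order): [9, 5, 34, None, None, 24, 44, None, 26, 37]


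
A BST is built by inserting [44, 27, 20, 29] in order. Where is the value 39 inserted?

Starting tree (level order): [44, 27, None, 20, 29]
Insertion path: 44 -> 27 -> 29
Result: insert 39 as right child of 29
Final tree (level order): [44, 27, None, 20, 29, None, None, None, 39]


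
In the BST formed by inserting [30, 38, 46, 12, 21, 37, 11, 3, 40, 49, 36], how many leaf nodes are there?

Tree built from: [30, 38, 46, 12, 21, 37, 11, 3, 40, 49, 36]
Tree (level-order array): [30, 12, 38, 11, 21, 37, 46, 3, None, None, None, 36, None, 40, 49]
Rule: A leaf has 0 children.
Per-node child counts:
  node 30: 2 child(ren)
  node 12: 2 child(ren)
  node 11: 1 child(ren)
  node 3: 0 child(ren)
  node 21: 0 child(ren)
  node 38: 2 child(ren)
  node 37: 1 child(ren)
  node 36: 0 child(ren)
  node 46: 2 child(ren)
  node 40: 0 child(ren)
  node 49: 0 child(ren)
Matching nodes: [3, 21, 36, 40, 49]
Count of leaf nodes: 5


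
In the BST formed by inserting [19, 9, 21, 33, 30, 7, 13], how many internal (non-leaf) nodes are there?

Tree built from: [19, 9, 21, 33, 30, 7, 13]
Tree (level-order array): [19, 9, 21, 7, 13, None, 33, None, None, None, None, 30]
Rule: An internal node has at least one child.
Per-node child counts:
  node 19: 2 child(ren)
  node 9: 2 child(ren)
  node 7: 0 child(ren)
  node 13: 0 child(ren)
  node 21: 1 child(ren)
  node 33: 1 child(ren)
  node 30: 0 child(ren)
Matching nodes: [19, 9, 21, 33]
Count of internal (non-leaf) nodes: 4


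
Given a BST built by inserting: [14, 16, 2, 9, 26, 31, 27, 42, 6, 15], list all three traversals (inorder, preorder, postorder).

Tree insertion order: [14, 16, 2, 9, 26, 31, 27, 42, 6, 15]
Tree (level-order array): [14, 2, 16, None, 9, 15, 26, 6, None, None, None, None, 31, None, None, 27, 42]
Inorder (L, root, R): [2, 6, 9, 14, 15, 16, 26, 27, 31, 42]
Preorder (root, L, R): [14, 2, 9, 6, 16, 15, 26, 31, 27, 42]
Postorder (L, R, root): [6, 9, 2, 15, 27, 42, 31, 26, 16, 14]


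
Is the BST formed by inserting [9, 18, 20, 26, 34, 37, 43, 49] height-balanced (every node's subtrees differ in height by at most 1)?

Tree (level-order array): [9, None, 18, None, 20, None, 26, None, 34, None, 37, None, 43, None, 49]
Definition: a tree is height-balanced if, at every node, |h(left) - h(right)| <= 1 (empty subtree has height -1).
Bottom-up per-node check:
  node 49: h_left=-1, h_right=-1, diff=0 [OK], height=0
  node 43: h_left=-1, h_right=0, diff=1 [OK], height=1
  node 37: h_left=-1, h_right=1, diff=2 [FAIL (|-1-1|=2 > 1)], height=2
  node 34: h_left=-1, h_right=2, diff=3 [FAIL (|-1-2|=3 > 1)], height=3
  node 26: h_left=-1, h_right=3, diff=4 [FAIL (|-1-3|=4 > 1)], height=4
  node 20: h_left=-1, h_right=4, diff=5 [FAIL (|-1-4|=5 > 1)], height=5
  node 18: h_left=-1, h_right=5, diff=6 [FAIL (|-1-5|=6 > 1)], height=6
  node 9: h_left=-1, h_right=6, diff=7 [FAIL (|-1-6|=7 > 1)], height=7
Node 37 violates the condition: |-1 - 1| = 2 > 1.
Result: Not balanced


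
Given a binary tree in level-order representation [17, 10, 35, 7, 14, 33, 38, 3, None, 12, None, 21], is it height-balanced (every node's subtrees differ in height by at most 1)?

Tree (level-order array): [17, 10, 35, 7, 14, 33, 38, 3, None, 12, None, 21]
Definition: a tree is height-balanced if, at every node, |h(left) - h(right)| <= 1 (empty subtree has height -1).
Bottom-up per-node check:
  node 3: h_left=-1, h_right=-1, diff=0 [OK], height=0
  node 7: h_left=0, h_right=-1, diff=1 [OK], height=1
  node 12: h_left=-1, h_right=-1, diff=0 [OK], height=0
  node 14: h_left=0, h_right=-1, diff=1 [OK], height=1
  node 10: h_left=1, h_right=1, diff=0 [OK], height=2
  node 21: h_left=-1, h_right=-1, diff=0 [OK], height=0
  node 33: h_left=0, h_right=-1, diff=1 [OK], height=1
  node 38: h_left=-1, h_right=-1, diff=0 [OK], height=0
  node 35: h_left=1, h_right=0, diff=1 [OK], height=2
  node 17: h_left=2, h_right=2, diff=0 [OK], height=3
All nodes satisfy the balance condition.
Result: Balanced


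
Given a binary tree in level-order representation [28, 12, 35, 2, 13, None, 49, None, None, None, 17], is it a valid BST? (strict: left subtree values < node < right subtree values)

Level-order array: [28, 12, 35, 2, 13, None, 49, None, None, None, 17]
Validate using subtree bounds (lo, hi): at each node, require lo < value < hi,
then recurse left with hi=value and right with lo=value.
Preorder trace (stopping at first violation):
  at node 28 with bounds (-inf, +inf): OK
  at node 12 with bounds (-inf, 28): OK
  at node 2 with bounds (-inf, 12): OK
  at node 13 with bounds (12, 28): OK
  at node 17 with bounds (13, 28): OK
  at node 35 with bounds (28, +inf): OK
  at node 49 with bounds (35, +inf): OK
No violation found at any node.
Result: Valid BST


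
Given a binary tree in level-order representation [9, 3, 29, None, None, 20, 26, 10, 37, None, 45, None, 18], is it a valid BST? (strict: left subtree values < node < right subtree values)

Level-order array: [9, 3, 29, None, None, 20, 26, 10, 37, None, 45, None, 18]
Validate using subtree bounds (lo, hi): at each node, require lo < value < hi,
then recurse left with hi=value and right with lo=value.
Preorder trace (stopping at first violation):
  at node 9 with bounds (-inf, +inf): OK
  at node 3 with bounds (-inf, 9): OK
  at node 29 with bounds (9, +inf): OK
  at node 20 with bounds (9, 29): OK
  at node 10 with bounds (9, 20): OK
  at node 18 with bounds (10, 20): OK
  at node 37 with bounds (20, 29): VIOLATION
Node 37 violates its bound: not (20 < 37 < 29).
Result: Not a valid BST


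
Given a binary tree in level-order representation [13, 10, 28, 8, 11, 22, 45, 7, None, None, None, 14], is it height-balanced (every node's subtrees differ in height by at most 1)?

Tree (level-order array): [13, 10, 28, 8, 11, 22, 45, 7, None, None, None, 14]
Definition: a tree is height-balanced if, at every node, |h(left) - h(right)| <= 1 (empty subtree has height -1).
Bottom-up per-node check:
  node 7: h_left=-1, h_right=-1, diff=0 [OK], height=0
  node 8: h_left=0, h_right=-1, diff=1 [OK], height=1
  node 11: h_left=-1, h_right=-1, diff=0 [OK], height=0
  node 10: h_left=1, h_right=0, diff=1 [OK], height=2
  node 14: h_left=-1, h_right=-1, diff=0 [OK], height=0
  node 22: h_left=0, h_right=-1, diff=1 [OK], height=1
  node 45: h_left=-1, h_right=-1, diff=0 [OK], height=0
  node 28: h_left=1, h_right=0, diff=1 [OK], height=2
  node 13: h_left=2, h_right=2, diff=0 [OK], height=3
All nodes satisfy the balance condition.
Result: Balanced


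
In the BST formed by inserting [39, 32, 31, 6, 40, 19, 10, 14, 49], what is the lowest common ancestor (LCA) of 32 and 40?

Tree insertion order: [39, 32, 31, 6, 40, 19, 10, 14, 49]
Tree (level-order array): [39, 32, 40, 31, None, None, 49, 6, None, None, None, None, 19, 10, None, None, 14]
In a BST, the LCA of p=32, q=40 is the first node v on the
root-to-leaf path with p <= v <= q (go left if both < v, right if both > v).
Walk from root:
  at 39: 32 <= 39 <= 40, this is the LCA
LCA = 39


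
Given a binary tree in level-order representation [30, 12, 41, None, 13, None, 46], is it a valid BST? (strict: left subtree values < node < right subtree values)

Level-order array: [30, 12, 41, None, 13, None, 46]
Validate using subtree bounds (lo, hi): at each node, require lo < value < hi,
then recurse left with hi=value and right with lo=value.
Preorder trace (stopping at first violation):
  at node 30 with bounds (-inf, +inf): OK
  at node 12 with bounds (-inf, 30): OK
  at node 13 with bounds (12, 30): OK
  at node 41 with bounds (30, +inf): OK
  at node 46 with bounds (41, +inf): OK
No violation found at any node.
Result: Valid BST


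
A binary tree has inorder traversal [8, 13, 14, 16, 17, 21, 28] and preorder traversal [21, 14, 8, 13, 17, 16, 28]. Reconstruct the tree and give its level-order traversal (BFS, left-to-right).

Inorder:  [8, 13, 14, 16, 17, 21, 28]
Preorder: [21, 14, 8, 13, 17, 16, 28]
Algorithm: preorder visits root first, so consume preorder in order;
for each root, split the current inorder slice at that value into
left-subtree inorder and right-subtree inorder, then recurse.
Recursive splits:
  root=21; inorder splits into left=[8, 13, 14, 16, 17], right=[28]
  root=14; inorder splits into left=[8, 13], right=[16, 17]
  root=8; inorder splits into left=[], right=[13]
  root=13; inorder splits into left=[], right=[]
  root=17; inorder splits into left=[16], right=[]
  root=16; inorder splits into left=[], right=[]
  root=28; inorder splits into left=[], right=[]
Reconstructed level-order: [21, 14, 28, 8, 17, 13, 16]


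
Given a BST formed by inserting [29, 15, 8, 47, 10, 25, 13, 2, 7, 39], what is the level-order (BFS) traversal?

Tree insertion order: [29, 15, 8, 47, 10, 25, 13, 2, 7, 39]
Tree (level-order array): [29, 15, 47, 8, 25, 39, None, 2, 10, None, None, None, None, None, 7, None, 13]
BFS from the root, enqueuing left then right child of each popped node:
  queue [29] -> pop 29, enqueue [15, 47], visited so far: [29]
  queue [15, 47] -> pop 15, enqueue [8, 25], visited so far: [29, 15]
  queue [47, 8, 25] -> pop 47, enqueue [39], visited so far: [29, 15, 47]
  queue [8, 25, 39] -> pop 8, enqueue [2, 10], visited so far: [29, 15, 47, 8]
  queue [25, 39, 2, 10] -> pop 25, enqueue [none], visited so far: [29, 15, 47, 8, 25]
  queue [39, 2, 10] -> pop 39, enqueue [none], visited so far: [29, 15, 47, 8, 25, 39]
  queue [2, 10] -> pop 2, enqueue [7], visited so far: [29, 15, 47, 8, 25, 39, 2]
  queue [10, 7] -> pop 10, enqueue [13], visited so far: [29, 15, 47, 8, 25, 39, 2, 10]
  queue [7, 13] -> pop 7, enqueue [none], visited so far: [29, 15, 47, 8, 25, 39, 2, 10, 7]
  queue [13] -> pop 13, enqueue [none], visited so far: [29, 15, 47, 8, 25, 39, 2, 10, 7, 13]
Result: [29, 15, 47, 8, 25, 39, 2, 10, 7, 13]


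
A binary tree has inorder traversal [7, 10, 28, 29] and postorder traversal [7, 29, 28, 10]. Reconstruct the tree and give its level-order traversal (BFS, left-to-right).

Inorder:   [7, 10, 28, 29]
Postorder: [7, 29, 28, 10]
Algorithm: postorder visits root last, so walk postorder right-to-left;
each value is the root of the current inorder slice — split it at that
value, recurse on the right subtree first, then the left.
Recursive splits:
  root=10; inorder splits into left=[7], right=[28, 29]
  root=28; inorder splits into left=[], right=[29]
  root=29; inorder splits into left=[], right=[]
  root=7; inorder splits into left=[], right=[]
Reconstructed level-order: [10, 7, 28, 29]


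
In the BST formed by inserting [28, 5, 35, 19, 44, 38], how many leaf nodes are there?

Tree built from: [28, 5, 35, 19, 44, 38]
Tree (level-order array): [28, 5, 35, None, 19, None, 44, None, None, 38]
Rule: A leaf has 0 children.
Per-node child counts:
  node 28: 2 child(ren)
  node 5: 1 child(ren)
  node 19: 0 child(ren)
  node 35: 1 child(ren)
  node 44: 1 child(ren)
  node 38: 0 child(ren)
Matching nodes: [19, 38]
Count of leaf nodes: 2


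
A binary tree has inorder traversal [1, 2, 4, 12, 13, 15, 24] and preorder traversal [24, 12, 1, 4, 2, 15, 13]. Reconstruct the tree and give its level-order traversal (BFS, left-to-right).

Inorder:  [1, 2, 4, 12, 13, 15, 24]
Preorder: [24, 12, 1, 4, 2, 15, 13]
Algorithm: preorder visits root first, so consume preorder in order;
for each root, split the current inorder slice at that value into
left-subtree inorder and right-subtree inorder, then recurse.
Recursive splits:
  root=24; inorder splits into left=[1, 2, 4, 12, 13, 15], right=[]
  root=12; inorder splits into left=[1, 2, 4], right=[13, 15]
  root=1; inorder splits into left=[], right=[2, 4]
  root=4; inorder splits into left=[2], right=[]
  root=2; inorder splits into left=[], right=[]
  root=15; inorder splits into left=[13], right=[]
  root=13; inorder splits into left=[], right=[]
Reconstructed level-order: [24, 12, 1, 15, 4, 13, 2]


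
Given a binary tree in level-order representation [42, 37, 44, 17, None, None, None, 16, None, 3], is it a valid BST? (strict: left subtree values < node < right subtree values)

Level-order array: [42, 37, 44, 17, None, None, None, 16, None, 3]
Validate using subtree bounds (lo, hi): at each node, require lo < value < hi,
then recurse left with hi=value and right with lo=value.
Preorder trace (stopping at first violation):
  at node 42 with bounds (-inf, +inf): OK
  at node 37 with bounds (-inf, 42): OK
  at node 17 with bounds (-inf, 37): OK
  at node 16 with bounds (-inf, 17): OK
  at node 3 with bounds (-inf, 16): OK
  at node 44 with bounds (42, +inf): OK
No violation found at any node.
Result: Valid BST


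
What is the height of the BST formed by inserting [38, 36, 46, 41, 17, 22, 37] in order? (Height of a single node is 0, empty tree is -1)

Insertion order: [38, 36, 46, 41, 17, 22, 37]
Tree (level-order array): [38, 36, 46, 17, 37, 41, None, None, 22]
Compute height bottom-up (empty subtree = -1):
  height(22) = 1 + max(-1, -1) = 0
  height(17) = 1 + max(-1, 0) = 1
  height(37) = 1 + max(-1, -1) = 0
  height(36) = 1 + max(1, 0) = 2
  height(41) = 1 + max(-1, -1) = 0
  height(46) = 1 + max(0, -1) = 1
  height(38) = 1 + max(2, 1) = 3
Height = 3


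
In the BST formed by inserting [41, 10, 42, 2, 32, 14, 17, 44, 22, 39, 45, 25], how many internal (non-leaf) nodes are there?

Tree built from: [41, 10, 42, 2, 32, 14, 17, 44, 22, 39, 45, 25]
Tree (level-order array): [41, 10, 42, 2, 32, None, 44, None, None, 14, 39, None, 45, None, 17, None, None, None, None, None, 22, None, 25]
Rule: An internal node has at least one child.
Per-node child counts:
  node 41: 2 child(ren)
  node 10: 2 child(ren)
  node 2: 0 child(ren)
  node 32: 2 child(ren)
  node 14: 1 child(ren)
  node 17: 1 child(ren)
  node 22: 1 child(ren)
  node 25: 0 child(ren)
  node 39: 0 child(ren)
  node 42: 1 child(ren)
  node 44: 1 child(ren)
  node 45: 0 child(ren)
Matching nodes: [41, 10, 32, 14, 17, 22, 42, 44]
Count of internal (non-leaf) nodes: 8


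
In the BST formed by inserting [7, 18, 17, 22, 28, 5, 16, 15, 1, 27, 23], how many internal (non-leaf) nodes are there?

Tree built from: [7, 18, 17, 22, 28, 5, 16, 15, 1, 27, 23]
Tree (level-order array): [7, 5, 18, 1, None, 17, 22, None, None, 16, None, None, 28, 15, None, 27, None, None, None, 23]
Rule: An internal node has at least one child.
Per-node child counts:
  node 7: 2 child(ren)
  node 5: 1 child(ren)
  node 1: 0 child(ren)
  node 18: 2 child(ren)
  node 17: 1 child(ren)
  node 16: 1 child(ren)
  node 15: 0 child(ren)
  node 22: 1 child(ren)
  node 28: 1 child(ren)
  node 27: 1 child(ren)
  node 23: 0 child(ren)
Matching nodes: [7, 5, 18, 17, 16, 22, 28, 27]
Count of internal (non-leaf) nodes: 8


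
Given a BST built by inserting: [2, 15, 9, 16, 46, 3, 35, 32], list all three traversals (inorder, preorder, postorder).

Tree insertion order: [2, 15, 9, 16, 46, 3, 35, 32]
Tree (level-order array): [2, None, 15, 9, 16, 3, None, None, 46, None, None, 35, None, 32]
Inorder (L, root, R): [2, 3, 9, 15, 16, 32, 35, 46]
Preorder (root, L, R): [2, 15, 9, 3, 16, 46, 35, 32]
Postorder (L, R, root): [3, 9, 32, 35, 46, 16, 15, 2]


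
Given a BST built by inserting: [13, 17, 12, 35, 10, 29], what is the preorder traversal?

Tree insertion order: [13, 17, 12, 35, 10, 29]
Tree (level-order array): [13, 12, 17, 10, None, None, 35, None, None, 29]
Preorder traversal: [13, 12, 10, 17, 35, 29]


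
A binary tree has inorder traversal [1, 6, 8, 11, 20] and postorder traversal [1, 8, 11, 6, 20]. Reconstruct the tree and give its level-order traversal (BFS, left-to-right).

Inorder:   [1, 6, 8, 11, 20]
Postorder: [1, 8, 11, 6, 20]
Algorithm: postorder visits root last, so walk postorder right-to-left;
each value is the root of the current inorder slice — split it at that
value, recurse on the right subtree first, then the left.
Recursive splits:
  root=20; inorder splits into left=[1, 6, 8, 11], right=[]
  root=6; inorder splits into left=[1], right=[8, 11]
  root=11; inorder splits into left=[8], right=[]
  root=8; inorder splits into left=[], right=[]
  root=1; inorder splits into left=[], right=[]
Reconstructed level-order: [20, 6, 1, 11, 8]


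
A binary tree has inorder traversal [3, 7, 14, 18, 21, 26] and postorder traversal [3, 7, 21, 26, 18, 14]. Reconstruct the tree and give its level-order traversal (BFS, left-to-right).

Inorder:   [3, 7, 14, 18, 21, 26]
Postorder: [3, 7, 21, 26, 18, 14]
Algorithm: postorder visits root last, so walk postorder right-to-left;
each value is the root of the current inorder slice — split it at that
value, recurse on the right subtree first, then the left.
Recursive splits:
  root=14; inorder splits into left=[3, 7], right=[18, 21, 26]
  root=18; inorder splits into left=[], right=[21, 26]
  root=26; inorder splits into left=[21], right=[]
  root=21; inorder splits into left=[], right=[]
  root=7; inorder splits into left=[3], right=[]
  root=3; inorder splits into left=[], right=[]
Reconstructed level-order: [14, 7, 18, 3, 26, 21]


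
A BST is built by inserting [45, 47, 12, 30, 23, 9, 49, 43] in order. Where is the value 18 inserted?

Starting tree (level order): [45, 12, 47, 9, 30, None, 49, None, None, 23, 43]
Insertion path: 45 -> 12 -> 30 -> 23
Result: insert 18 as left child of 23
Final tree (level order): [45, 12, 47, 9, 30, None, 49, None, None, 23, 43, None, None, 18]


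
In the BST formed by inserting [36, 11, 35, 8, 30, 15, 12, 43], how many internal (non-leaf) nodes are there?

Tree built from: [36, 11, 35, 8, 30, 15, 12, 43]
Tree (level-order array): [36, 11, 43, 8, 35, None, None, None, None, 30, None, 15, None, 12]
Rule: An internal node has at least one child.
Per-node child counts:
  node 36: 2 child(ren)
  node 11: 2 child(ren)
  node 8: 0 child(ren)
  node 35: 1 child(ren)
  node 30: 1 child(ren)
  node 15: 1 child(ren)
  node 12: 0 child(ren)
  node 43: 0 child(ren)
Matching nodes: [36, 11, 35, 30, 15]
Count of internal (non-leaf) nodes: 5


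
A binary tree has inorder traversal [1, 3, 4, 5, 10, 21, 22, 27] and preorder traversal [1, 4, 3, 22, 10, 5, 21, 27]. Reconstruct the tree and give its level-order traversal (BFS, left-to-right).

Inorder:  [1, 3, 4, 5, 10, 21, 22, 27]
Preorder: [1, 4, 3, 22, 10, 5, 21, 27]
Algorithm: preorder visits root first, so consume preorder in order;
for each root, split the current inorder slice at that value into
left-subtree inorder and right-subtree inorder, then recurse.
Recursive splits:
  root=1; inorder splits into left=[], right=[3, 4, 5, 10, 21, 22, 27]
  root=4; inorder splits into left=[3], right=[5, 10, 21, 22, 27]
  root=3; inorder splits into left=[], right=[]
  root=22; inorder splits into left=[5, 10, 21], right=[27]
  root=10; inorder splits into left=[5], right=[21]
  root=5; inorder splits into left=[], right=[]
  root=21; inorder splits into left=[], right=[]
  root=27; inorder splits into left=[], right=[]
Reconstructed level-order: [1, 4, 3, 22, 10, 27, 5, 21]


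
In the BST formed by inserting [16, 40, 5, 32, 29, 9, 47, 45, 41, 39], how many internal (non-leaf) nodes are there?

Tree built from: [16, 40, 5, 32, 29, 9, 47, 45, 41, 39]
Tree (level-order array): [16, 5, 40, None, 9, 32, 47, None, None, 29, 39, 45, None, None, None, None, None, 41]
Rule: An internal node has at least one child.
Per-node child counts:
  node 16: 2 child(ren)
  node 5: 1 child(ren)
  node 9: 0 child(ren)
  node 40: 2 child(ren)
  node 32: 2 child(ren)
  node 29: 0 child(ren)
  node 39: 0 child(ren)
  node 47: 1 child(ren)
  node 45: 1 child(ren)
  node 41: 0 child(ren)
Matching nodes: [16, 5, 40, 32, 47, 45]
Count of internal (non-leaf) nodes: 6


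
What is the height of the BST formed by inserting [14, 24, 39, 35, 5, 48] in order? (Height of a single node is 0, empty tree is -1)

Insertion order: [14, 24, 39, 35, 5, 48]
Tree (level-order array): [14, 5, 24, None, None, None, 39, 35, 48]
Compute height bottom-up (empty subtree = -1):
  height(5) = 1 + max(-1, -1) = 0
  height(35) = 1 + max(-1, -1) = 0
  height(48) = 1 + max(-1, -1) = 0
  height(39) = 1 + max(0, 0) = 1
  height(24) = 1 + max(-1, 1) = 2
  height(14) = 1 + max(0, 2) = 3
Height = 3


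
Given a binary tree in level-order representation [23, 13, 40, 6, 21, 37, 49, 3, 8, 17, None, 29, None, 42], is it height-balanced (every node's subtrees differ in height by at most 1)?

Tree (level-order array): [23, 13, 40, 6, 21, 37, 49, 3, 8, 17, None, 29, None, 42]
Definition: a tree is height-balanced if, at every node, |h(left) - h(right)| <= 1 (empty subtree has height -1).
Bottom-up per-node check:
  node 3: h_left=-1, h_right=-1, diff=0 [OK], height=0
  node 8: h_left=-1, h_right=-1, diff=0 [OK], height=0
  node 6: h_left=0, h_right=0, diff=0 [OK], height=1
  node 17: h_left=-1, h_right=-1, diff=0 [OK], height=0
  node 21: h_left=0, h_right=-1, diff=1 [OK], height=1
  node 13: h_left=1, h_right=1, diff=0 [OK], height=2
  node 29: h_left=-1, h_right=-1, diff=0 [OK], height=0
  node 37: h_left=0, h_right=-1, diff=1 [OK], height=1
  node 42: h_left=-1, h_right=-1, diff=0 [OK], height=0
  node 49: h_left=0, h_right=-1, diff=1 [OK], height=1
  node 40: h_left=1, h_right=1, diff=0 [OK], height=2
  node 23: h_left=2, h_right=2, diff=0 [OK], height=3
All nodes satisfy the balance condition.
Result: Balanced


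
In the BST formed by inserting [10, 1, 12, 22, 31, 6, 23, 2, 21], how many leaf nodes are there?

Tree built from: [10, 1, 12, 22, 31, 6, 23, 2, 21]
Tree (level-order array): [10, 1, 12, None, 6, None, 22, 2, None, 21, 31, None, None, None, None, 23]
Rule: A leaf has 0 children.
Per-node child counts:
  node 10: 2 child(ren)
  node 1: 1 child(ren)
  node 6: 1 child(ren)
  node 2: 0 child(ren)
  node 12: 1 child(ren)
  node 22: 2 child(ren)
  node 21: 0 child(ren)
  node 31: 1 child(ren)
  node 23: 0 child(ren)
Matching nodes: [2, 21, 23]
Count of leaf nodes: 3


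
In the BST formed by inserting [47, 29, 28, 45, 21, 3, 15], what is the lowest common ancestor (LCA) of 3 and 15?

Tree insertion order: [47, 29, 28, 45, 21, 3, 15]
Tree (level-order array): [47, 29, None, 28, 45, 21, None, None, None, 3, None, None, 15]
In a BST, the LCA of p=3, q=15 is the first node v on the
root-to-leaf path with p <= v <= q (go left if both < v, right if both > v).
Walk from root:
  at 47: both 3 and 15 < 47, go left
  at 29: both 3 and 15 < 29, go left
  at 28: both 3 and 15 < 28, go left
  at 21: both 3 and 15 < 21, go left
  at 3: 3 <= 3 <= 15, this is the LCA
LCA = 3


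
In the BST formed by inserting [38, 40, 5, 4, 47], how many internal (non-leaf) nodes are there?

Tree built from: [38, 40, 5, 4, 47]
Tree (level-order array): [38, 5, 40, 4, None, None, 47]
Rule: An internal node has at least one child.
Per-node child counts:
  node 38: 2 child(ren)
  node 5: 1 child(ren)
  node 4: 0 child(ren)
  node 40: 1 child(ren)
  node 47: 0 child(ren)
Matching nodes: [38, 5, 40]
Count of internal (non-leaf) nodes: 3


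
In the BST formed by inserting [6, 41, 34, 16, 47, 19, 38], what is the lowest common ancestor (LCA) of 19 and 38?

Tree insertion order: [6, 41, 34, 16, 47, 19, 38]
Tree (level-order array): [6, None, 41, 34, 47, 16, 38, None, None, None, 19]
In a BST, the LCA of p=19, q=38 is the first node v on the
root-to-leaf path with p <= v <= q (go left if both < v, right if both > v).
Walk from root:
  at 6: both 19 and 38 > 6, go right
  at 41: both 19 and 38 < 41, go left
  at 34: 19 <= 34 <= 38, this is the LCA
LCA = 34


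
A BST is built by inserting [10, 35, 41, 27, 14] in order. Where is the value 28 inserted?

Starting tree (level order): [10, None, 35, 27, 41, 14]
Insertion path: 10 -> 35 -> 27
Result: insert 28 as right child of 27
Final tree (level order): [10, None, 35, 27, 41, 14, 28]


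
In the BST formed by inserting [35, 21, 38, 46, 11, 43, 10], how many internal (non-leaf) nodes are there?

Tree built from: [35, 21, 38, 46, 11, 43, 10]
Tree (level-order array): [35, 21, 38, 11, None, None, 46, 10, None, 43]
Rule: An internal node has at least one child.
Per-node child counts:
  node 35: 2 child(ren)
  node 21: 1 child(ren)
  node 11: 1 child(ren)
  node 10: 0 child(ren)
  node 38: 1 child(ren)
  node 46: 1 child(ren)
  node 43: 0 child(ren)
Matching nodes: [35, 21, 11, 38, 46]
Count of internal (non-leaf) nodes: 5


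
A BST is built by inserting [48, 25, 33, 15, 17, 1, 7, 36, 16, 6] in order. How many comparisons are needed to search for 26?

Search path for 26: 48 -> 25 -> 33
Found: False
Comparisons: 3


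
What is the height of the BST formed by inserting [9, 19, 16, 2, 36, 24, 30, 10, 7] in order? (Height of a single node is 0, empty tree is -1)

Insertion order: [9, 19, 16, 2, 36, 24, 30, 10, 7]
Tree (level-order array): [9, 2, 19, None, 7, 16, 36, None, None, 10, None, 24, None, None, None, None, 30]
Compute height bottom-up (empty subtree = -1):
  height(7) = 1 + max(-1, -1) = 0
  height(2) = 1 + max(-1, 0) = 1
  height(10) = 1 + max(-1, -1) = 0
  height(16) = 1 + max(0, -1) = 1
  height(30) = 1 + max(-1, -1) = 0
  height(24) = 1 + max(-1, 0) = 1
  height(36) = 1 + max(1, -1) = 2
  height(19) = 1 + max(1, 2) = 3
  height(9) = 1 + max(1, 3) = 4
Height = 4


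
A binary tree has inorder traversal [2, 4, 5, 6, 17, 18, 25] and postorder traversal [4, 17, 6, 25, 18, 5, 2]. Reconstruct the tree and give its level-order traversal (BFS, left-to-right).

Inorder:   [2, 4, 5, 6, 17, 18, 25]
Postorder: [4, 17, 6, 25, 18, 5, 2]
Algorithm: postorder visits root last, so walk postorder right-to-left;
each value is the root of the current inorder slice — split it at that
value, recurse on the right subtree first, then the left.
Recursive splits:
  root=2; inorder splits into left=[], right=[4, 5, 6, 17, 18, 25]
  root=5; inorder splits into left=[4], right=[6, 17, 18, 25]
  root=18; inorder splits into left=[6, 17], right=[25]
  root=25; inorder splits into left=[], right=[]
  root=6; inorder splits into left=[], right=[17]
  root=17; inorder splits into left=[], right=[]
  root=4; inorder splits into left=[], right=[]
Reconstructed level-order: [2, 5, 4, 18, 6, 25, 17]


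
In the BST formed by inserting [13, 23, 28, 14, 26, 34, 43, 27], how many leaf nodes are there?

Tree built from: [13, 23, 28, 14, 26, 34, 43, 27]
Tree (level-order array): [13, None, 23, 14, 28, None, None, 26, 34, None, 27, None, 43]
Rule: A leaf has 0 children.
Per-node child counts:
  node 13: 1 child(ren)
  node 23: 2 child(ren)
  node 14: 0 child(ren)
  node 28: 2 child(ren)
  node 26: 1 child(ren)
  node 27: 0 child(ren)
  node 34: 1 child(ren)
  node 43: 0 child(ren)
Matching nodes: [14, 27, 43]
Count of leaf nodes: 3


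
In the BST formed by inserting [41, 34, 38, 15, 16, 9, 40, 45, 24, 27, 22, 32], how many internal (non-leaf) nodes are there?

Tree built from: [41, 34, 38, 15, 16, 9, 40, 45, 24, 27, 22, 32]
Tree (level-order array): [41, 34, 45, 15, 38, None, None, 9, 16, None, 40, None, None, None, 24, None, None, 22, 27, None, None, None, 32]
Rule: An internal node has at least one child.
Per-node child counts:
  node 41: 2 child(ren)
  node 34: 2 child(ren)
  node 15: 2 child(ren)
  node 9: 0 child(ren)
  node 16: 1 child(ren)
  node 24: 2 child(ren)
  node 22: 0 child(ren)
  node 27: 1 child(ren)
  node 32: 0 child(ren)
  node 38: 1 child(ren)
  node 40: 0 child(ren)
  node 45: 0 child(ren)
Matching nodes: [41, 34, 15, 16, 24, 27, 38]
Count of internal (non-leaf) nodes: 7


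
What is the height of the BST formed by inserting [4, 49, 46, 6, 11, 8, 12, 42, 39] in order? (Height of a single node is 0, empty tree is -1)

Insertion order: [4, 49, 46, 6, 11, 8, 12, 42, 39]
Tree (level-order array): [4, None, 49, 46, None, 6, None, None, 11, 8, 12, None, None, None, 42, 39]
Compute height bottom-up (empty subtree = -1):
  height(8) = 1 + max(-1, -1) = 0
  height(39) = 1 + max(-1, -1) = 0
  height(42) = 1 + max(0, -1) = 1
  height(12) = 1 + max(-1, 1) = 2
  height(11) = 1 + max(0, 2) = 3
  height(6) = 1 + max(-1, 3) = 4
  height(46) = 1 + max(4, -1) = 5
  height(49) = 1 + max(5, -1) = 6
  height(4) = 1 + max(-1, 6) = 7
Height = 7


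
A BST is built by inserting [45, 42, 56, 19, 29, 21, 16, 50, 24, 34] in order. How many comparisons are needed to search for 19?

Search path for 19: 45 -> 42 -> 19
Found: True
Comparisons: 3


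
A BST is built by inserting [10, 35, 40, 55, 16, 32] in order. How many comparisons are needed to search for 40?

Search path for 40: 10 -> 35 -> 40
Found: True
Comparisons: 3


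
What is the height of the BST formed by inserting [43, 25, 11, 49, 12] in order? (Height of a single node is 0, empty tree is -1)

Insertion order: [43, 25, 11, 49, 12]
Tree (level-order array): [43, 25, 49, 11, None, None, None, None, 12]
Compute height bottom-up (empty subtree = -1):
  height(12) = 1 + max(-1, -1) = 0
  height(11) = 1 + max(-1, 0) = 1
  height(25) = 1 + max(1, -1) = 2
  height(49) = 1 + max(-1, -1) = 0
  height(43) = 1 + max(2, 0) = 3
Height = 3


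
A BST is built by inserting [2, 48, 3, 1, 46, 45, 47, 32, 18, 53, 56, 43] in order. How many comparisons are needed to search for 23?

Search path for 23: 2 -> 48 -> 3 -> 46 -> 45 -> 32 -> 18
Found: False
Comparisons: 7


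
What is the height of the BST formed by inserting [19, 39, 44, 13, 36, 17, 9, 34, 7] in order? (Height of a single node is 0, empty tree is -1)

Insertion order: [19, 39, 44, 13, 36, 17, 9, 34, 7]
Tree (level-order array): [19, 13, 39, 9, 17, 36, 44, 7, None, None, None, 34]
Compute height bottom-up (empty subtree = -1):
  height(7) = 1 + max(-1, -1) = 0
  height(9) = 1 + max(0, -1) = 1
  height(17) = 1 + max(-1, -1) = 0
  height(13) = 1 + max(1, 0) = 2
  height(34) = 1 + max(-1, -1) = 0
  height(36) = 1 + max(0, -1) = 1
  height(44) = 1 + max(-1, -1) = 0
  height(39) = 1 + max(1, 0) = 2
  height(19) = 1 + max(2, 2) = 3
Height = 3


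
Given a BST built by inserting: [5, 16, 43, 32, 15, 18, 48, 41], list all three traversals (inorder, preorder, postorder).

Tree insertion order: [5, 16, 43, 32, 15, 18, 48, 41]
Tree (level-order array): [5, None, 16, 15, 43, None, None, 32, 48, 18, 41]
Inorder (L, root, R): [5, 15, 16, 18, 32, 41, 43, 48]
Preorder (root, L, R): [5, 16, 15, 43, 32, 18, 41, 48]
Postorder (L, R, root): [15, 18, 41, 32, 48, 43, 16, 5]


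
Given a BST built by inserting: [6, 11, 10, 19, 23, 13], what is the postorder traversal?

Tree insertion order: [6, 11, 10, 19, 23, 13]
Tree (level-order array): [6, None, 11, 10, 19, None, None, 13, 23]
Postorder traversal: [10, 13, 23, 19, 11, 6]


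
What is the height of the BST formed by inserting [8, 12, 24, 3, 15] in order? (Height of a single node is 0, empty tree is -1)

Insertion order: [8, 12, 24, 3, 15]
Tree (level-order array): [8, 3, 12, None, None, None, 24, 15]
Compute height bottom-up (empty subtree = -1):
  height(3) = 1 + max(-1, -1) = 0
  height(15) = 1 + max(-1, -1) = 0
  height(24) = 1 + max(0, -1) = 1
  height(12) = 1 + max(-1, 1) = 2
  height(8) = 1 + max(0, 2) = 3
Height = 3


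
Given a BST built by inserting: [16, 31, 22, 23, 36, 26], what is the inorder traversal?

Tree insertion order: [16, 31, 22, 23, 36, 26]
Tree (level-order array): [16, None, 31, 22, 36, None, 23, None, None, None, 26]
Inorder traversal: [16, 22, 23, 26, 31, 36]


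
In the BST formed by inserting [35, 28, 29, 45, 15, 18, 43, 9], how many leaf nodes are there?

Tree built from: [35, 28, 29, 45, 15, 18, 43, 9]
Tree (level-order array): [35, 28, 45, 15, 29, 43, None, 9, 18]
Rule: A leaf has 0 children.
Per-node child counts:
  node 35: 2 child(ren)
  node 28: 2 child(ren)
  node 15: 2 child(ren)
  node 9: 0 child(ren)
  node 18: 0 child(ren)
  node 29: 0 child(ren)
  node 45: 1 child(ren)
  node 43: 0 child(ren)
Matching nodes: [9, 18, 29, 43]
Count of leaf nodes: 4


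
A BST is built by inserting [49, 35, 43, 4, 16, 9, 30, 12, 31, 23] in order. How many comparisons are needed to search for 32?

Search path for 32: 49 -> 35 -> 4 -> 16 -> 30 -> 31
Found: False
Comparisons: 6


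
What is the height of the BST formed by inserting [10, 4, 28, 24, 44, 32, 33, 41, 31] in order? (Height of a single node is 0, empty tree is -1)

Insertion order: [10, 4, 28, 24, 44, 32, 33, 41, 31]
Tree (level-order array): [10, 4, 28, None, None, 24, 44, None, None, 32, None, 31, 33, None, None, None, 41]
Compute height bottom-up (empty subtree = -1):
  height(4) = 1 + max(-1, -1) = 0
  height(24) = 1 + max(-1, -1) = 0
  height(31) = 1 + max(-1, -1) = 0
  height(41) = 1 + max(-1, -1) = 0
  height(33) = 1 + max(-1, 0) = 1
  height(32) = 1 + max(0, 1) = 2
  height(44) = 1 + max(2, -1) = 3
  height(28) = 1 + max(0, 3) = 4
  height(10) = 1 + max(0, 4) = 5
Height = 5


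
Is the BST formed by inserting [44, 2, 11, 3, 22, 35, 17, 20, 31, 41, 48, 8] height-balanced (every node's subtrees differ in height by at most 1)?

Tree (level-order array): [44, 2, 48, None, 11, None, None, 3, 22, None, 8, 17, 35, None, None, None, 20, 31, 41]
Definition: a tree is height-balanced if, at every node, |h(left) - h(right)| <= 1 (empty subtree has height -1).
Bottom-up per-node check:
  node 8: h_left=-1, h_right=-1, diff=0 [OK], height=0
  node 3: h_left=-1, h_right=0, diff=1 [OK], height=1
  node 20: h_left=-1, h_right=-1, diff=0 [OK], height=0
  node 17: h_left=-1, h_right=0, diff=1 [OK], height=1
  node 31: h_left=-1, h_right=-1, diff=0 [OK], height=0
  node 41: h_left=-1, h_right=-1, diff=0 [OK], height=0
  node 35: h_left=0, h_right=0, diff=0 [OK], height=1
  node 22: h_left=1, h_right=1, diff=0 [OK], height=2
  node 11: h_left=1, h_right=2, diff=1 [OK], height=3
  node 2: h_left=-1, h_right=3, diff=4 [FAIL (|-1-3|=4 > 1)], height=4
  node 48: h_left=-1, h_right=-1, diff=0 [OK], height=0
  node 44: h_left=4, h_right=0, diff=4 [FAIL (|4-0|=4 > 1)], height=5
Node 2 violates the condition: |-1 - 3| = 4 > 1.
Result: Not balanced


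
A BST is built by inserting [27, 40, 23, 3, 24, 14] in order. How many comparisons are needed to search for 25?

Search path for 25: 27 -> 23 -> 24
Found: False
Comparisons: 3


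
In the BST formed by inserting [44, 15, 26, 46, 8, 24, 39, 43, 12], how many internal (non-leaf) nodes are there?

Tree built from: [44, 15, 26, 46, 8, 24, 39, 43, 12]
Tree (level-order array): [44, 15, 46, 8, 26, None, None, None, 12, 24, 39, None, None, None, None, None, 43]
Rule: An internal node has at least one child.
Per-node child counts:
  node 44: 2 child(ren)
  node 15: 2 child(ren)
  node 8: 1 child(ren)
  node 12: 0 child(ren)
  node 26: 2 child(ren)
  node 24: 0 child(ren)
  node 39: 1 child(ren)
  node 43: 0 child(ren)
  node 46: 0 child(ren)
Matching nodes: [44, 15, 8, 26, 39]
Count of internal (non-leaf) nodes: 5


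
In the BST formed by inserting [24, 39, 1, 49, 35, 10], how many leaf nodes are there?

Tree built from: [24, 39, 1, 49, 35, 10]
Tree (level-order array): [24, 1, 39, None, 10, 35, 49]
Rule: A leaf has 0 children.
Per-node child counts:
  node 24: 2 child(ren)
  node 1: 1 child(ren)
  node 10: 0 child(ren)
  node 39: 2 child(ren)
  node 35: 0 child(ren)
  node 49: 0 child(ren)
Matching nodes: [10, 35, 49]
Count of leaf nodes: 3


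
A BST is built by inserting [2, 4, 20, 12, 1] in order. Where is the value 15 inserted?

Starting tree (level order): [2, 1, 4, None, None, None, 20, 12]
Insertion path: 2 -> 4 -> 20 -> 12
Result: insert 15 as right child of 12
Final tree (level order): [2, 1, 4, None, None, None, 20, 12, None, None, 15]


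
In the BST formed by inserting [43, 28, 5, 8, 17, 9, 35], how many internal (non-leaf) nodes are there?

Tree built from: [43, 28, 5, 8, 17, 9, 35]
Tree (level-order array): [43, 28, None, 5, 35, None, 8, None, None, None, 17, 9]
Rule: An internal node has at least one child.
Per-node child counts:
  node 43: 1 child(ren)
  node 28: 2 child(ren)
  node 5: 1 child(ren)
  node 8: 1 child(ren)
  node 17: 1 child(ren)
  node 9: 0 child(ren)
  node 35: 0 child(ren)
Matching nodes: [43, 28, 5, 8, 17]
Count of internal (non-leaf) nodes: 5


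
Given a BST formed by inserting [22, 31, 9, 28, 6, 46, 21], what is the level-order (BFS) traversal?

Tree insertion order: [22, 31, 9, 28, 6, 46, 21]
Tree (level-order array): [22, 9, 31, 6, 21, 28, 46]
BFS from the root, enqueuing left then right child of each popped node:
  queue [22] -> pop 22, enqueue [9, 31], visited so far: [22]
  queue [9, 31] -> pop 9, enqueue [6, 21], visited so far: [22, 9]
  queue [31, 6, 21] -> pop 31, enqueue [28, 46], visited so far: [22, 9, 31]
  queue [6, 21, 28, 46] -> pop 6, enqueue [none], visited so far: [22, 9, 31, 6]
  queue [21, 28, 46] -> pop 21, enqueue [none], visited so far: [22, 9, 31, 6, 21]
  queue [28, 46] -> pop 28, enqueue [none], visited so far: [22, 9, 31, 6, 21, 28]
  queue [46] -> pop 46, enqueue [none], visited so far: [22, 9, 31, 6, 21, 28, 46]
Result: [22, 9, 31, 6, 21, 28, 46]


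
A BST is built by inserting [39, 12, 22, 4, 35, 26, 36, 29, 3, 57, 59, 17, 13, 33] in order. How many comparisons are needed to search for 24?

Search path for 24: 39 -> 12 -> 22 -> 35 -> 26
Found: False
Comparisons: 5


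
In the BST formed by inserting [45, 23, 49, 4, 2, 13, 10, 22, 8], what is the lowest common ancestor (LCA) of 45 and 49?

Tree insertion order: [45, 23, 49, 4, 2, 13, 10, 22, 8]
Tree (level-order array): [45, 23, 49, 4, None, None, None, 2, 13, None, None, 10, 22, 8]
In a BST, the LCA of p=45, q=49 is the first node v on the
root-to-leaf path with p <= v <= q (go left if both < v, right if both > v).
Walk from root:
  at 45: 45 <= 45 <= 49, this is the LCA
LCA = 45


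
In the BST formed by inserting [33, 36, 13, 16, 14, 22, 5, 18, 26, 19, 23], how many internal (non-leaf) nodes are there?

Tree built from: [33, 36, 13, 16, 14, 22, 5, 18, 26, 19, 23]
Tree (level-order array): [33, 13, 36, 5, 16, None, None, None, None, 14, 22, None, None, 18, 26, None, 19, 23]
Rule: An internal node has at least one child.
Per-node child counts:
  node 33: 2 child(ren)
  node 13: 2 child(ren)
  node 5: 0 child(ren)
  node 16: 2 child(ren)
  node 14: 0 child(ren)
  node 22: 2 child(ren)
  node 18: 1 child(ren)
  node 19: 0 child(ren)
  node 26: 1 child(ren)
  node 23: 0 child(ren)
  node 36: 0 child(ren)
Matching nodes: [33, 13, 16, 22, 18, 26]
Count of internal (non-leaf) nodes: 6


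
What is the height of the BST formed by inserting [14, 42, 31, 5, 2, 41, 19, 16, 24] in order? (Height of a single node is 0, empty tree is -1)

Insertion order: [14, 42, 31, 5, 2, 41, 19, 16, 24]
Tree (level-order array): [14, 5, 42, 2, None, 31, None, None, None, 19, 41, 16, 24]
Compute height bottom-up (empty subtree = -1):
  height(2) = 1 + max(-1, -1) = 0
  height(5) = 1 + max(0, -1) = 1
  height(16) = 1 + max(-1, -1) = 0
  height(24) = 1 + max(-1, -1) = 0
  height(19) = 1 + max(0, 0) = 1
  height(41) = 1 + max(-1, -1) = 0
  height(31) = 1 + max(1, 0) = 2
  height(42) = 1 + max(2, -1) = 3
  height(14) = 1 + max(1, 3) = 4
Height = 4
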